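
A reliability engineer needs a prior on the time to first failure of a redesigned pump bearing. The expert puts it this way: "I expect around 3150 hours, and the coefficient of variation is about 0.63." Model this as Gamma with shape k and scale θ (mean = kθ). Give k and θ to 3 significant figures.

k ≈ 2.52, θ ≈ 1250

For Gamma(k, scale θ): mean = kθ, variance = kθ², so CV = 1/√k.
CV = 0.63, hence k = 1/CV² = 2.52.
Then θ = mean/k = 3150/2.52 = 1250.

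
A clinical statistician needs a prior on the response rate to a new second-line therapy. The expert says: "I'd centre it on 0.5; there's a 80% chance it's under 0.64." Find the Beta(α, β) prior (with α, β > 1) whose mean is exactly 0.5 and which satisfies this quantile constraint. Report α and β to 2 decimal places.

α ≈ 4.58, β ≈ 4.58

With mean 0.5 fixed, write α = 0.5s, β = 0.5s where s = α+β.
Need P(θ < 0.64) = 0.8 under Beta(0.5s, 0.5s). Normal approximation: (q−m)/√(m(1−m)/s) ≈ z_{0.8} = 0.842, so s ≈ 0.5·0.5·(0.842)²/(0.64−0.5)² = 9.0.
At s = 9.0: P(θ<0.64) ≈ 0.798. Adjusting to match 0.8 gives s ≈ 9.16.
So α = 0.5·9.16 ≈ 4.58, β = 0.5·9.16 ≈ 4.58.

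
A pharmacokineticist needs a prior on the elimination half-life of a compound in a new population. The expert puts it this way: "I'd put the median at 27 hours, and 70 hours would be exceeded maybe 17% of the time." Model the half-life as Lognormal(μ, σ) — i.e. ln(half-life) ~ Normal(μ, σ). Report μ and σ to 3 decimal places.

μ ≈ 3.296, σ ≈ 0.998

If T ~ Lognormal(μ,σ) then ln T ~ Normal(μ,σ), so the p-quantile of ln T is μ + z_p·σ.
ln(27) = 3.296 and ln(70) = 4.248; z_{0.5} = 0, z_{0.83} = 0.9542.
σ = (4.248 − 3.296)/(0.9542 − (0)) = 0.998.
μ = 3.296 − (0)·0.998 = 3.296.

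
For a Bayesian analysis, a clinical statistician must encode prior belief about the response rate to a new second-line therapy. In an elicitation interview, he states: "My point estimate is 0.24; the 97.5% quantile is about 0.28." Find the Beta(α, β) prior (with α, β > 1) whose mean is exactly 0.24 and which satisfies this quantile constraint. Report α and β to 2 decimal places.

With mean 0.24 fixed, write α = 0.24s, β = 0.76s where s = α+β.
Need P(θ < 0.28) = 0.975 under Beta(0.24s, 0.76s). Normal approximation: (q−m)/√(m(1−m)/s) ≈ z_{0.975} = 1.96, so s ≈ 0.24·0.76·(1.96)²/(0.28−0.24)² = 437.9.
At s = 437.9: P(θ<0.28) ≈ 0.972. Adjusting to match 0.975 gives s ≈ 460.63.
So α = 0.24·460.63 ≈ 110.55, β = 0.76·460.63 ≈ 350.08.

α ≈ 110.55, β ≈ 350.08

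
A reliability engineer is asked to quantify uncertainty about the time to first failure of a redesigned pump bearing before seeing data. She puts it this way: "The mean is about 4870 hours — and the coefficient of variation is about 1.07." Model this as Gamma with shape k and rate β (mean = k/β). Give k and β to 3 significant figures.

For Gamma(k, rate β): mean = k/β, variance = k/β², so CV = 1/√k.
CV = 1.07, hence k = 1/CV² = 0.873.
Then β = k/mean = 0.873/4870 = 0.000179.

k ≈ 0.873, β ≈ 0.000179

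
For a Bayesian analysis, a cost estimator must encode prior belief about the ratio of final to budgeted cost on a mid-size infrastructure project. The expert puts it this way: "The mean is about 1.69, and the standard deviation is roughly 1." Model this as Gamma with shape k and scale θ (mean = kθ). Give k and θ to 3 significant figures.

k ≈ 2.86, θ ≈ 0.592

For Gamma(k, scale θ): mean = kθ, variance = kθ², so CV = 1/√k.
CV = SD/mean = 1/1.69 = 0.5917, hence k = 1/CV² = 2.86.
Then θ = mean/k = 1.69/2.86 = 0.592.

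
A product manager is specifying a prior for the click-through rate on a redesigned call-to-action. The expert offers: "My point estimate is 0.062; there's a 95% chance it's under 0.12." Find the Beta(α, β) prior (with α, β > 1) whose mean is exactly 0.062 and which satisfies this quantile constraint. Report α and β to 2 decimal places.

α ≈ 3.70, β ≈ 55.93

With mean 0.062 fixed, write α = 0.062s, β = 0.938s where s = α+β.
Need P(θ < 0.12) = 0.95 under Beta(0.062s, 0.938s). Normal approximation: (q−m)/√(m(1−m)/s) ≈ z_{0.95} = 1.64, so s ≈ 0.062·0.938·(1.64)²/(0.12−0.062)² = 46.8.
At s = 46.8: P(θ<0.12) ≈ 0.932. Adjusting to match 0.95 gives s ≈ 59.62.
So α = 0.062·59.62 ≈ 3.70, β = 0.938·59.62 ≈ 55.93.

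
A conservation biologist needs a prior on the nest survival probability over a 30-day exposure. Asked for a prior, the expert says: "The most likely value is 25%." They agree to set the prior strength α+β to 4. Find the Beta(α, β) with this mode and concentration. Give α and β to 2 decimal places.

For α,β > 1 the Beta mode is (α−1)/(α+β−2). With α+β = 4, the mode is (α−1)/2.
Set (α−1)/2 = 0.25 → α = 1 + 0.25·2 = 1.50.
β = 4 − α = 2.50.

α = 1.50, β = 2.50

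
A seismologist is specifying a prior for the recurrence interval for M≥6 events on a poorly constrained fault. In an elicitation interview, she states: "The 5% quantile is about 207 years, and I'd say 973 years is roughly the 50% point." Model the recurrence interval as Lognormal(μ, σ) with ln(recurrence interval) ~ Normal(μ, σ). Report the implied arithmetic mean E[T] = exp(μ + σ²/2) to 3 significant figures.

E[T] ≈ 1510 years

If T ~ Lognormal(μ,σ) then ln T ~ Normal(μ,σ), so the p-quantile of ln T is μ + z_p·σ.
ln(207) = 5.333 and ln(973) = 6.88; z_{0.05} = -1.645, z_{0.5} = 0.
σ = (6.88 − 5.333)/(0 − (-1.645)) = 0.941.
μ = 5.333 − (-1.645)·0.941 = 6.880.
E[T] = exp(μ + σ²/2) = exp(6.880 + 0.4427) = 1510 years.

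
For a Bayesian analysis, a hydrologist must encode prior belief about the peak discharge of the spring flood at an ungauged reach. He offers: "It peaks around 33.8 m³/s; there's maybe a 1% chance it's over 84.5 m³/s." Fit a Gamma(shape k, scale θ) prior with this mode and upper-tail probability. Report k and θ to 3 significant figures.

k ≈ 6.59, θ ≈ 6.05

Gamma(k,θ) with k>1 has mode (k−1)θ, so θ = 33.8/(k−1).
Need P(X < 84.5) = 0.99 with θ tied to k this way. Start at k = 2, θ = 33.8: P(X<84.5) ≈ 0.713.
Too low — raise k to concentrate. Iterating converges to k ≈ 6.59.
Then θ = 33.8/(6.59−1) ≈ 6.05.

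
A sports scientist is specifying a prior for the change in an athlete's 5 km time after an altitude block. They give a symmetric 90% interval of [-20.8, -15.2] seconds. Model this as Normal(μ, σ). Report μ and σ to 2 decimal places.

A symmetric 90% interval runs μ ± z·σ with z = 1.645.
Half-width = 2.8, so σ = 2.8/1.645 = 1.70.
μ is the interval midpoint, -18.00.

μ = -18.00, σ = 1.70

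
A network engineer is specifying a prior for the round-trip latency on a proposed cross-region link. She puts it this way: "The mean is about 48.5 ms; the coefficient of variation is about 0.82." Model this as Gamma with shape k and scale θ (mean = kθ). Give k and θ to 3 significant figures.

k ≈ 1.49, θ ≈ 32.6

For Gamma(k, scale θ): mean = kθ, variance = kθ², so CV = 1/√k.
CV = 0.82, hence k = 1/CV² = 1.49.
Then θ = mean/k = 48.5/1.49 = 32.6.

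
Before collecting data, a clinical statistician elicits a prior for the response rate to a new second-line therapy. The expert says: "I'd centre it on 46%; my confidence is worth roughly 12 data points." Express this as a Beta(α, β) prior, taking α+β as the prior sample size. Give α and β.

α = 5.52, β = 6.48

Under the effective-sample-size interpretation, Beta(α, β) has prior mean α/(α+β) and prior sample size α+β.
So α+β = 12 and α/(α+β) = 0.46, giving α = 0.46·12 = 5.52 and β = 12 − 5.52 = 6.48.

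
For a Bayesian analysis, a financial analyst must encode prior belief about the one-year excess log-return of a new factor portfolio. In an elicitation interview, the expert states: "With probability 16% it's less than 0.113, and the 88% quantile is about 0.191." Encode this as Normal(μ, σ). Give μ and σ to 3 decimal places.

μ = 0.149, σ = 0.036

For Normal(μ,σ), the p-quantile is μ + z_p·σ. Here z_{0.16} = -0.9945, z_{0.88} = 1.175.
So 0.113 = μ − 0.9945σ and 0.191 = μ + 1.175σ.
Subtracting: σ = (0.191 − 0.113)/(1.175 − (-0.9945)) = 0.036.
Then μ = 0.113 − (-0.9945)·0.036 = 0.149.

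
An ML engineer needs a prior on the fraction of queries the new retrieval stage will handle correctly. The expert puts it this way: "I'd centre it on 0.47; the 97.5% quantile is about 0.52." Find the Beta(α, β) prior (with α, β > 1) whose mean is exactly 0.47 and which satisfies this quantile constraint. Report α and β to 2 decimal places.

α ≈ 180.30, β ≈ 203.32

With mean 0.47 fixed, write α = 0.47s, β = 0.53s where s = α+β.
Need P(θ < 0.52) = 0.975 under Beta(0.47s, 0.53s). Normal approximation: (q−m)/√(m(1−m)/s) ≈ z_{0.975} = 1.96, so s ≈ 0.47·0.53·(1.96)²/(0.52−0.47)² = 382.8.
At s = 382.8: P(θ<0.52) ≈ 0.975. Adjusting to match 0.975 gives s ≈ 383.61.
So α = 0.47·383.61 ≈ 180.30, β = 0.53·383.61 ≈ 203.32.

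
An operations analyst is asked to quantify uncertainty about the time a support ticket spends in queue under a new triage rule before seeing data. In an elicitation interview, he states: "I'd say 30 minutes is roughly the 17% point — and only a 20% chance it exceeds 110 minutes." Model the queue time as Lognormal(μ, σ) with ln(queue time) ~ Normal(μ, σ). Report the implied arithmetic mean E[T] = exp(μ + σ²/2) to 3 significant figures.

If T ~ Lognormal(μ,σ) then ln T ~ Normal(μ,σ), so the p-quantile of ln T is μ + z_p·σ.
ln(30) = 3.401 and ln(110) = 4.7; z_{0.17} = -0.9542, z_{0.8} = 0.8416.
σ = (4.7 − 3.401)/(0.8416 − (-0.9542)) = 0.724.
μ = 3.401 − (-0.9542)·0.724 = 4.092.
E[T] = exp(μ + σ²/2) = exp(4.092 + 0.2617) = 77.7 minutes.

E[T] ≈ 77.7 minutes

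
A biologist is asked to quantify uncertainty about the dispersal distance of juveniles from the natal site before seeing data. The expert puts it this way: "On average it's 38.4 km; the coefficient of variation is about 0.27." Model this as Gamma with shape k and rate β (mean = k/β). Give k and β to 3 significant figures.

k ≈ 13.7, β ≈ 0.357

For Gamma(k, rate β): mean = k/β, variance = k/β², so CV = 1/√k.
CV = 0.27, hence k = 1/CV² = 13.7.
Then β = k/mean = 13.7/38.4 = 0.357.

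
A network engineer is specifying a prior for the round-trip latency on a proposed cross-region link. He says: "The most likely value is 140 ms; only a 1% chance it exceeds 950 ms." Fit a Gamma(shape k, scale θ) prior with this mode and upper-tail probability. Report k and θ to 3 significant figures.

k ≈ 1.97, θ ≈ 144

Gamma(k,θ) with k>1 has mode (k−1)θ, so θ = 140/(k−1).
Need P(X < 950) = 0.99 with θ tied to k this way. Start at k = 2, θ = 140: P(X<950) ≈ 0.991.
Too high — lower k to spread out. Iterating converges to k ≈ 1.97.
Then θ = 140/(1.97−1) ≈ 144.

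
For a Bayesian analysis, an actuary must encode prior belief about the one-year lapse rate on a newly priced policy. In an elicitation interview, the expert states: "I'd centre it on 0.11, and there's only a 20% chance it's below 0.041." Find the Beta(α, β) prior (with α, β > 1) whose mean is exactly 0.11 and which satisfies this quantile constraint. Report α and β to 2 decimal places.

α ≈ 1.56, β ≈ 12.64

With mean 0.11 fixed, write α = 0.11s, β = 0.89s where s = α+β.
Need P(θ < 0.041) = 0.2 under Beta(0.11s, 0.89s). Normal approximation: (q−m)/√(m(1−m)/s) ≈ z_{0.2} = -0.842, so s ≈ 0.11·0.89·(-0.842)²/(0.041−0.11)² = 14.6.
At s = 14.6: P(θ<0.041) ≈ 0.195. Adjusting to match 0.2 gives s ≈ 14.20.
So α = 0.11·14.20 ≈ 1.56, β = 0.89·14.20 ≈ 12.64.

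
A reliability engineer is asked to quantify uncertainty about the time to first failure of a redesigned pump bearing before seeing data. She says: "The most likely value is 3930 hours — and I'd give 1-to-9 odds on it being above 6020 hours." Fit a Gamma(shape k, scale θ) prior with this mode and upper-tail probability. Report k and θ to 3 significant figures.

Gamma(k,θ) with k>1 has mode (k−1)θ, so θ = 3930/(k−1).
Need P(X < 6020) = 0.9 with θ tied to k this way. Start at k = 2, θ = 3930: P(X<6020) ≈ 0.453.
Too low — raise k to concentrate. Iterating converges to k ≈ 11.3.
Then θ = 3930/(11.3−1) ≈ 383.

k ≈ 11.3, θ ≈ 383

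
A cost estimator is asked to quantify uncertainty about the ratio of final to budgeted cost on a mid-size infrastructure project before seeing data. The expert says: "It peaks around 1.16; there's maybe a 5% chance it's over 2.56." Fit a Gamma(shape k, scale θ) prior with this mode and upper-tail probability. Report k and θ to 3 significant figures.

k ≈ 5.39, θ ≈ 0.264

Gamma(k,θ) with k>1 has mode (k−1)θ, so θ = 1.16/(k−1).
Need P(X < 2.56) = 0.95 with θ tied to k this way. Start at k = 2, θ = 1.16: P(X<2.56) ≈ 0.647.
Too low — raise k to concentrate. Iterating converges to k ≈ 5.39.
Then θ = 1.16/(5.39−1) ≈ 0.264.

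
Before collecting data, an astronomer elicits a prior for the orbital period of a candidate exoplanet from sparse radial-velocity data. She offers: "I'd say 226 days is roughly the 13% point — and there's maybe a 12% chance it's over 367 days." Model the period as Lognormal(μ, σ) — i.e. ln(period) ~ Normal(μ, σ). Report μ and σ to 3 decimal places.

μ ≈ 5.658, σ ≈ 0.211

If T ~ Lognormal(μ,σ) then ln T ~ Normal(μ,σ), so the p-quantile of ln T is μ + z_p·σ.
ln(226) = 5.421 and ln(367) = 5.905; z_{0.13} = -1.126, z_{0.88} = 1.175.
σ = (5.905 − 5.421)/(1.175 − (-1.126)) = 0.211.
μ = 5.421 − (-1.126)·0.211 = 5.658.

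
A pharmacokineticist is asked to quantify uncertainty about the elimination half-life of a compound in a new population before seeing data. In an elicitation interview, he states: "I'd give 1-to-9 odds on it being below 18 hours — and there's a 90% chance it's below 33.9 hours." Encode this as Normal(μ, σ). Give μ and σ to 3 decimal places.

For Normal(μ,σ), the p-quantile is μ + z_p·σ. Here z_{0.1} = -1.282, z_{0.9} = 1.282.
So 18 = μ − 1.282σ and 33.9 = μ + 1.282σ.
Subtracting: σ = (33.9 − 18)/(1.282 − (-1.282)) = 6.203.
Then μ = 18 − (-1.282)·6.203 = 25.950.

μ = 25.950, σ = 6.203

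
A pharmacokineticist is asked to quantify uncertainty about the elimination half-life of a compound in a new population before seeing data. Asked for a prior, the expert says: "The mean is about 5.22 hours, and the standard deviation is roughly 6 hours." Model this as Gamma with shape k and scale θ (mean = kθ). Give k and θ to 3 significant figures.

k ≈ 0.757, θ ≈ 6.9

For Gamma(k, scale θ): mean = kθ, variance = kθ², so CV = 1/√k.
CV = SD/mean = 6/5.22 = 1.149, hence k = 1/CV² = 0.757.
Then θ = mean/k = 5.22/0.757 = 6.9.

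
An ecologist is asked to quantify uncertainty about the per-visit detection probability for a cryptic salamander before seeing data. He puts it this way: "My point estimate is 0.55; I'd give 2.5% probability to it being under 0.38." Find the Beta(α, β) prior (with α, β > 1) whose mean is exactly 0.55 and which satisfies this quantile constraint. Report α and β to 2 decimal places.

α ≈ 17.92, β ≈ 14.66

With mean 0.55 fixed, write α = 0.55s, β = 0.45s where s = α+β.
Need P(θ < 0.38) = 0.025 under Beta(0.55s, 0.45s). Normal approximation: (q−m)/√(m(1−m)/s) ≈ z_{0.025} = -1.96, so s ≈ 0.55·0.45·(-1.96)²/(0.38−0.55)² = 32.9.
At s = 32.9: P(θ<0.38) ≈ 0.024. Adjusting to match 0.025 gives s ≈ 32.58.
So α = 0.55·32.58 ≈ 17.92, β = 0.45·32.58 ≈ 14.66.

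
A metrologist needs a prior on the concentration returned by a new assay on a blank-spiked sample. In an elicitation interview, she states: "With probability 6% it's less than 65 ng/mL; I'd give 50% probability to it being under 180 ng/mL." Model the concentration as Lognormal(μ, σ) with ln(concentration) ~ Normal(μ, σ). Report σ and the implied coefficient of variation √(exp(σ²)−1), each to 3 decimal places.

If T ~ Lognormal(μ,σ) then ln T ~ Normal(μ,σ), so the p-quantile of ln T is μ + z_p·σ.
ln(65) = 4.174 and ln(180) = 5.193; z_{0.06} = -1.555, z_{0.5} = 0.
σ = (5.193 − 4.174)/(0 − (-1.555)) = 0.655.
μ = 4.174 − (-1.555)·0.655 = 5.193.
CV = √(exp(σ²)−1) = √(exp(0.4292)−1) = 0.732.

σ ≈ 0.655, CV ≈ 0.732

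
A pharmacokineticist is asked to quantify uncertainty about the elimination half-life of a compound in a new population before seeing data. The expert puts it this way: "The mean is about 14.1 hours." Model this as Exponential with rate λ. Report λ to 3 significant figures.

Exponential mean = 1/λ, so λ = 1/14.1 = 0.0709.

λ ≈ 0.0709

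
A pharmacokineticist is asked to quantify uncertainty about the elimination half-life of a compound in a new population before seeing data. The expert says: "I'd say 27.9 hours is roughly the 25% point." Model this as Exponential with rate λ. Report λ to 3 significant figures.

λ ≈ 0.0103

P(T < 27.9) = 1 − e^(−λ·27.9) = 0.25, so λ = −ln(1−0.25)/27.9 = −ln(0.75)/27.9 = 0.0103.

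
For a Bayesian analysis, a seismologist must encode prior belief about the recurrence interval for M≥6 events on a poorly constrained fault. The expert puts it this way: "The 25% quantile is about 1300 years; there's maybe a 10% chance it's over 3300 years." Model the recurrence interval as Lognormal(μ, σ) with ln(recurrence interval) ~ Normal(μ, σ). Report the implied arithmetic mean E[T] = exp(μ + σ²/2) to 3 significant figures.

If T ~ Lognormal(μ,σ) then ln T ~ Normal(μ,σ), so the p-quantile of ln T is μ + z_p·σ.
ln(1300) = 7.17 and ln(3300) = 8.102; z_{0.25} = -0.6745, z_{0.9} = 1.282.
σ = (8.102 − 7.17)/(1.282 − (-0.6745)) = 0.476.
μ = 7.17 − (-0.6745)·0.476 = 7.491.
E[T] = exp(μ + σ²/2) = exp(7.491 + 0.1134) = 2010 years.

E[T] ≈ 2010 years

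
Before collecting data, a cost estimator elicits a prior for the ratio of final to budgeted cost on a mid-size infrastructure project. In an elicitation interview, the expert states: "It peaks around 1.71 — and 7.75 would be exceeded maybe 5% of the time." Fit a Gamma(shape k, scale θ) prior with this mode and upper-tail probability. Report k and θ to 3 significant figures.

Gamma(k,θ) with k>1 has mode (k−1)θ, so θ = 1.71/(k−1).
Need P(X < 7.75) = 0.95 with θ tied to k this way. Start at k = 2, θ = 1.71: P(X<7.75) ≈ 0.940.
Too low — raise k to concentrate. Iterating converges to k ≈ 2.07.
Then θ = 1.71/(2.07−1) ≈ 1.59.

k ≈ 2.07, θ ≈ 1.59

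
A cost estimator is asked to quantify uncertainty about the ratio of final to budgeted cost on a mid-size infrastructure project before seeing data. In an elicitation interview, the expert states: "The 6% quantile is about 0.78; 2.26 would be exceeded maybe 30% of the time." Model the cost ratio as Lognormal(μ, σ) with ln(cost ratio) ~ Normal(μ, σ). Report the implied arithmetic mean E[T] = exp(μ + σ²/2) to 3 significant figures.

E[T] ≈ 1.97

If T ~ Lognormal(μ,σ) then ln T ~ Normal(μ,σ), so the p-quantile of ln T is μ + z_p·σ.
ln(0.78) = -0.2485 and ln(2.26) = 0.8154; z_{0.06} = -1.555, z_{0.7} = 0.5244.
σ = (0.8154 − -0.2485)/(0.5244 − (-1.555)) = 0.512.
μ = -0.2485 − (-1.555)·0.512 = 0.547.
E[T] = exp(μ + σ²/2) = exp(0.547 + 0.1309) = 1.97.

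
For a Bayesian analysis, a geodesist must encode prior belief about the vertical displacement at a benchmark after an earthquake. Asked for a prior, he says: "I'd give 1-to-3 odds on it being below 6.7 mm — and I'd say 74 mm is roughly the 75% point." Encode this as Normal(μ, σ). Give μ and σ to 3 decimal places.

For Normal(μ,σ), the p-quantile is μ + z_p·σ. Here z_{0.25} = -0.6745, z_{0.75} = 0.6745.
So 6.7 = μ − 0.6745σ and 74 = μ + 0.6745σ.
Subtracting: σ = (74 − 6.7)/(0.6745 − (-0.6745)) = 49.890.
Then μ = 6.7 − (-0.6745)·49.890 = 40.350.

μ = 40.350, σ = 49.890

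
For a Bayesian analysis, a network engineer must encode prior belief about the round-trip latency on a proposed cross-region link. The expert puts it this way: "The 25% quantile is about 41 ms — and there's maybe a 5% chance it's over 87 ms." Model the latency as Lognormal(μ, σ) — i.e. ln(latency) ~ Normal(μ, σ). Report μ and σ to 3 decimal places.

μ ≈ 3.932, σ ≈ 0.324

If T ~ Lognormal(μ,σ) then ln T ~ Normal(μ,σ), so the p-quantile of ln T is μ + z_p·σ.
ln(41) = 3.714 and ln(87) = 4.466; z_{0.25} = -0.6745, z_{0.95} = 1.645.
σ = (4.466 − 3.714)/(1.645 − (-0.6745)) = 0.324.
μ = 3.714 − (-0.6745)·0.324 = 3.932.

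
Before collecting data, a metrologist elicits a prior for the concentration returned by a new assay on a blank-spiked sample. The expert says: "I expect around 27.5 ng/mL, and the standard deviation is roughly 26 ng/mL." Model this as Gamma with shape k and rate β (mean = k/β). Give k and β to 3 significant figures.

k ≈ 1.12, β ≈ 0.0407

For Gamma(k, rate β): mean = k/β, variance = k/β², so CV = 1/√k.
CV = SD/mean = 26/27.5 = 0.9455, hence k = 1/CV² = 1.12.
Then β = k/mean = 1.12/27.5 = 0.0407.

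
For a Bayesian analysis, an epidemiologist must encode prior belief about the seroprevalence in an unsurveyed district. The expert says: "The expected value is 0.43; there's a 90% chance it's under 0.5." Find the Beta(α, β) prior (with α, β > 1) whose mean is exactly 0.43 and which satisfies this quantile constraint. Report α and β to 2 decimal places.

α ≈ 35.55, β ≈ 47.12

With mean 0.43 fixed, write α = 0.43s, β = 0.57s where s = α+β.
Need P(θ < 0.5) = 0.9 under Beta(0.43s, 0.57s). Normal approximation: (q−m)/√(m(1−m)/s) ≈ z_{0.9} = 1.28, so s ≈ 0.43·0.57·(1.28)²/(0.5−0.43)² = 82.2.
At s = 82.2: P(θ<0.5) ≈ 0.899. Adjusting to match 0.9 gives s ≈ 82.67.
So α = 0.43·82.67 ≈ 35.55, β = 0.57·82.67 ≈ 47.12.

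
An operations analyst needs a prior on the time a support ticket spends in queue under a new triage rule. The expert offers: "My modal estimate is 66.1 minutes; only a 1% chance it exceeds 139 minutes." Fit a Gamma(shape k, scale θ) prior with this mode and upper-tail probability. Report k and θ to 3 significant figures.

Gamma(k,θ) with k>1 has mode (k−1)θ, so θ = 66.1/(k−1).
Need P(X < 139) = 0.99 with θ tied to k this way. Start at k = 2, θ = 66.1: P(X<139) ≈ 0.621.
Too low — raise k to concentrate. Iterating converges to k ≈ 9.8.
Then θ = 66.1/(9.8−1) ≈ 7.51.

k ≈ 9.8, θ ≈ 7.51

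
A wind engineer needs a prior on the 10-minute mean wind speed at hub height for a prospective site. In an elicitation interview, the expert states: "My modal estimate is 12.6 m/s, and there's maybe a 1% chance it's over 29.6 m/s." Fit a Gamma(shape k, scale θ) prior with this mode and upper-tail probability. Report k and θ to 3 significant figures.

Gamma(k,θ) with k>1 has mode (k−1)θ, so θ = 12.6/(k−1).
Need P(X < 29.6) = 0.99 with θ tied to k this way. Start at k = 2, θ = 12.6: P(X<29.6) ≈ 0.680.
Too low — raise k to concentrate. Iterating converges to k ≈ 7.52.
Then θ = 12.6/(7.52−1) ≈ 1.93.

k ≈ 7.52, θ ≈ 1.93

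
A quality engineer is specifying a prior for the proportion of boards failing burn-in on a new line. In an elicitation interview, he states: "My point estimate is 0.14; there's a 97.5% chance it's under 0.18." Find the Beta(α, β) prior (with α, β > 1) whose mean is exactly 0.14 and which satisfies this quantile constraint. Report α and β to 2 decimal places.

With mean 0.14 fixed, write α = 0.14s, β = 0.86s where s = α+β.
Need P(θ < 0.18) = 0.975 under Beta(0.14s, 0.86s). Normal approximation: (q−m)/√(m(1−m)/s) ≈ z_{0.975} = 1.96, so s ≈ 0.14·0.86·(1.96)²/(0.18−0.14)² = 289.1.
At s = 289.1: P(θ<0.18) ≈ 0.969. Adjusting to match 0.975 gives s ≈ 320.28.
So α = 0.14·320.28 ≈ 44.84, β = 0.86·320.28 ≈ 275.44.

α ≈ 44.84, β ≈ 275.44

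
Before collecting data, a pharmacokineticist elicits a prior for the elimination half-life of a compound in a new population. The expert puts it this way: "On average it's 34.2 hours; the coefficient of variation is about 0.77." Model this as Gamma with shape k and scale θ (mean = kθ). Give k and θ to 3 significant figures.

For Gamma(k, scale θ): mean = kθ, variance = kθ², so CV = 1/√k.
CV = 0.77, hence k = 1/CV² = 1.69.
Then θ = mean/k = 34.2/1.69 = 20.3.

k ≈ 1.69, θ ≈ 20.3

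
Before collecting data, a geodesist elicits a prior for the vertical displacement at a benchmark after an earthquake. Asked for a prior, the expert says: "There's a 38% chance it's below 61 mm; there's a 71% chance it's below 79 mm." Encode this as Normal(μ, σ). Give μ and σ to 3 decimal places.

For Normal(μ,σ), the p-quantile is μ + z_p·σ. Here z_{0.38} = -0.3055, z_{0.71} = 0.5534.
So 61 = μ − 0.3055σ and 79 = μ + 0.5534σ.
Subtracting: σ = (79 − 61)/(0.5534 − (-0.3055)) = 20.958.
Then μ = 61 − (-0.3055)·20.958 = 67.402.

μ = 67.402, σ = 20.958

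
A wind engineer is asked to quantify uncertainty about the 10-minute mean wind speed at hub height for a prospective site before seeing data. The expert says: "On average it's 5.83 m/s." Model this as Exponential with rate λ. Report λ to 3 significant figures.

λ ≈ 0.172

Exponential mean = 1/λ, so λ = 1/5.83 = 0.172.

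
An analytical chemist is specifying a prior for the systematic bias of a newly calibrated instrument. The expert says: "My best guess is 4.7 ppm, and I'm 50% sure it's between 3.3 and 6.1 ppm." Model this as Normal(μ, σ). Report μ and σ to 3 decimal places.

A symmetric 50% interval runs μ ± z·σ with z = 0.6745.
Half-width = 1.4, so σ = 1.4/0.6745 = 2.076.
μ is the stated best guess, 4.700.

μ = 4.700, σ = 2.076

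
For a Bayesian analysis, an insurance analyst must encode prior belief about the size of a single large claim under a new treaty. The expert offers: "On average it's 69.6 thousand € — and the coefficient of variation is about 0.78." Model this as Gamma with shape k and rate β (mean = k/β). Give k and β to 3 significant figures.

For Gamma(k, rate β): mean = k/β, variance = k/β², so CV = 1/√k.
CV = 0.78, hence k = 1/CV² = 1.64.
Then β = k/mean = 1.64/69.6 = 0.0236.

k ≈ 1.64, β ≈ 0.0236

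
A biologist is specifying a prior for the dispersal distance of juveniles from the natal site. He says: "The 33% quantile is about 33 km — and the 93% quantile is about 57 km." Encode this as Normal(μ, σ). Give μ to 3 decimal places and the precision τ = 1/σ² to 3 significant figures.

The p-quantile of Normal(μ,σ) is μ + z_p·σ, with z_{0.33} = -0.4399 and z_{0.93} = 1.476.
Eliminate σ: μ = (z₂·x₁ − z₁·x₂)/(z₂ − z₁) = (1.476·33 − (-0.4399)·57)/1.916 = 38.511.
Then σ = (x₂ − x₁)/(z₂ − z₁) = (57 − 33)/1.916 = 12.528.
Precision τ = 1/σ² = 1/12.53² = 0.00637.

μ = 38.511, τ = 0.00637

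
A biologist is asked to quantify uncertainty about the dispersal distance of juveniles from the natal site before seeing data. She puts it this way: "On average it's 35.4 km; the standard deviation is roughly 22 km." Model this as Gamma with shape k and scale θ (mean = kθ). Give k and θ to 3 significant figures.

For Gamma(k, scale θ): mean = kθ, variance = kθ², so CV = 1/√k.
CV = SD/mean = 22/35.4 = 0.6215, hence k = 1/CV² = 2.59.
Then θ = mean/k = 35.4/2.59 = 13.7.

k ≈ 2.59, θ ≈ 13.7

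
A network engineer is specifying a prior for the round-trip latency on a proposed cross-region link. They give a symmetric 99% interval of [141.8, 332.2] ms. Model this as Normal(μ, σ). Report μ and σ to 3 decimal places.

A symmetric 99% interval runs μ ± z·σ with z = 2.576.
Half-width = 95.2, so σ = 95.2/2.576 = 36.959.
μ is the interval midpoint, 237.000.

μ = 237.000, σ = 36.959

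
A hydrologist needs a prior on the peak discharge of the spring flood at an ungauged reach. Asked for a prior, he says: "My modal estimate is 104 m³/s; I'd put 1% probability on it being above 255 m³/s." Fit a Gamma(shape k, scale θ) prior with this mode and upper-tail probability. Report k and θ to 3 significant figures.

k ≈ 6.86, θ ≈ 17.7

Gamma(k,θ) with k>1 has mode (k−1)θ, so θ = 104/(k−1).
Need P(X < 255) = 0.99 with θ tied to k this way. Start at k = 2, θ = 104: P(X<255) ≈ 0.703.
Too low — raise k to concentrate. Iterating converges to k ≈ 6.86.
Then θ = 104/(6.86−1) ≈ 17.7.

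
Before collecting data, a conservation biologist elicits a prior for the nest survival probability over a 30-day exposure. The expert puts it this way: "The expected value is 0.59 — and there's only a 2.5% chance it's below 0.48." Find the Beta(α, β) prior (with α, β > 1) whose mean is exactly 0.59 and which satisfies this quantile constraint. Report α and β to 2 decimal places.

α ≈ 46.29, β ≈ 32.17

With mean 0.59 fixed, write α = 0.59s, β = 0.41s where s = α+β.
Need P(θ < 0.48) = 0.025 under Beta(0.59s, 0.41s). Normal approximation: (q−m)/√(m(1−m)/s) ≈ z_{0.025} = -1.96, so s ≈ 0.59·0.41·(-1.96)²/(0.48−0.59)² = 76.8.
At s = 76.8: P(θ<0.48) ≈ 0.026. Adjusting to match 0.025 gives s ≈ 78.46.
So α = 0.59·78.46 ≈ 46.29, β = 0.41·78.46 ≈ 32.17.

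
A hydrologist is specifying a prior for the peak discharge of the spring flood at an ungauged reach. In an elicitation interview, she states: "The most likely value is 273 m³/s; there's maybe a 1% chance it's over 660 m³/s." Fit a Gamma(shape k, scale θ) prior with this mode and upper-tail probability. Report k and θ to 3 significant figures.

k ≈ 7.07, θ ≈ 45

Gamma(k,θ) with k>1 has mode (k−1)θ, so θ = 273/(k−1).
Need P(X < 660) = 0.99 with θ tied to k this way. Start at k = 2, θ = 273: P(X<660) ≈ 0.695.
Too low — raise k to concentrate. Iterating converges to k ≈ 7.07.
Then θ = 273/(7.07−1) ≈ 45.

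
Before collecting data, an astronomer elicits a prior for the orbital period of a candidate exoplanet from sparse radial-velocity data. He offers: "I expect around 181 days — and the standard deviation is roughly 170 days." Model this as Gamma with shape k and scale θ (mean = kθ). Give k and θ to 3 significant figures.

k ≈ 1.13, θ ≈ 160

For Gamma(k, scale θ): mean = kθ, variance = kθ², so CV = 1/√k.
CV = SD/mean = 170/181 = 0.9392, hence k = 1/CV² = 1.13.
Then θ = mean/k = 181/1.13 = 160.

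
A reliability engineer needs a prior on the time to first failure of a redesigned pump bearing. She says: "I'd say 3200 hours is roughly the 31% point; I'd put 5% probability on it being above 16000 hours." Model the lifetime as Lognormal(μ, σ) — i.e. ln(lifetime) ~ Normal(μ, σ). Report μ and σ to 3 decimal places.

If T ~ Lognormal(μ,σ) then ln T ~ Normal(μ,σ), so the p-quantile of ln T is μ + z_p·σ.
ln(3200) = 8.071 and ln(16000) = 9.68; z_{0.31} = -0.4959, z_{0.95} = 1.645.
σ = (9.68 − 8.071)/(1.645 − (-0.4959)) = 0.752.
μ = 8.071 − (-0.4959)·0.752 = 8.444.

μ ≈ 8.444, σ ≈ 0.752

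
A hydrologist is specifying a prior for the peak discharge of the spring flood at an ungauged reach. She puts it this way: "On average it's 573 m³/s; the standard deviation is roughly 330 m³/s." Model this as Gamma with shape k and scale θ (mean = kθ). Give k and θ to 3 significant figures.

k ≈ 3.01, θ ≈ 190

For Gamma(k, scale θ): mean = kθ, variance = kθ², so CV = 1/√k.
CV = SD/mean = 330/573 = 0.5759, hence k = 1/CV² = 3.01.
Then θ = mean/k = 573/3.01 = 190.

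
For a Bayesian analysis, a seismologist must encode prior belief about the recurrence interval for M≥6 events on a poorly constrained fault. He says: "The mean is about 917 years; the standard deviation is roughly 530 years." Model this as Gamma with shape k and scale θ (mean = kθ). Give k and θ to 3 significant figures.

k ≈ 2.99, θ ≈ 306

For Gamma(k, scale θ): mean = kθ, variance = kθ², so CV = 1/√k.
CV = SD/mean = 530/917 = 0.578, hence k = 1/CV² = 2.99.
Then θ = mean/k = 917/2.99 = 306.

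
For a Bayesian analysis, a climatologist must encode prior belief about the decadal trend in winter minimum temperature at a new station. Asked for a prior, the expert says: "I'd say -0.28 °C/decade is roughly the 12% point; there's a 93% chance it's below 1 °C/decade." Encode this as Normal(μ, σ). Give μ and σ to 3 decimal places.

For Normal(μ,σ), the p-quantile is μ + z_p·σ. Here z_{0.12} = -1.175, z_{0.93} = 1.476.
So -0.28 = μ − 1.175σ and 1 = μ + 1.476σ.
Subtracting: σ = (1 − -0.28)/(1.476 − (-1.175)) = 0.483.
Then μ = -0.28 − (-1.175)·0.483 = 0.287.

μ = 0.287, σ = 0.483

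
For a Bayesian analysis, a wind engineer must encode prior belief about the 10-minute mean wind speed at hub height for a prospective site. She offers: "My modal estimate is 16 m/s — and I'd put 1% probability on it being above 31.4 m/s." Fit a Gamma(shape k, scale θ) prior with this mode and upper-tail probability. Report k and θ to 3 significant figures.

k ≈ 11.8, θ ≈ 1.48

Gamma(k,θ) with k>1 has mode (k−1)θ, so θ = 16/(k−1).
Need P(X < 31.4) = 0.99 with θ tied to k this way. Start at k = 2, θ = 16: P(X<31.4) ≈ 0.584.
Too low — raise k to concentrate. Iterating converges to k ≈ 11.8.
Then θ = 16/(11.8−1) ≈ 1.48.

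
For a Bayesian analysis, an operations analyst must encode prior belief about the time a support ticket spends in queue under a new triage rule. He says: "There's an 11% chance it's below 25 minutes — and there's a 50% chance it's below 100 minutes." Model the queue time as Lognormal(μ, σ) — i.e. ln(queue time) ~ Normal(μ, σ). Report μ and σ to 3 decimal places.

If T ~ Lognormal(μ,σ) then ln T ~ Normal(μ,σ), so the p-quantile of ln T is μ + z_p·σ.
ln(25) = 3.219 and ln(100) = 4.605; z_{0.11} = -1.227, z_{0.5} = 0.
σ = (4.605 − 3.219)/(0 − (-1.227)) = 1.130.
μ = 3.219 − (-1.227)·1.130 = 4.605.

μ ≈ 4.605, σ ≈ 1.130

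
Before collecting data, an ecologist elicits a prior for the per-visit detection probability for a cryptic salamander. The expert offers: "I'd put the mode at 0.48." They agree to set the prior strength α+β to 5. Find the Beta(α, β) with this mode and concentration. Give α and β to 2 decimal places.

α = 2.44, β = 2.56

For α,β > 1 the Beta mode is (α−1)/(α+β−2). With α+β = 5, the mode is (α−1)/3.
Set (α−1)/3 = 0.48 → α = 1 + 0.48·3 = 2.44.
β = 5 − α = 2.56.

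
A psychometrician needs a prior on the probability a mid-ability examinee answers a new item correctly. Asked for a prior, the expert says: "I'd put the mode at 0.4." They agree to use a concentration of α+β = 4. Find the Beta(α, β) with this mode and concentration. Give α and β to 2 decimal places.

For α,β > 1 the Beta mode is (α−1)/(α+β−2). With α+β = 4, the mode is (α−1)/2.
Set (α−1)/2 = 0.4 → α = 1 + 0.4·2 = 1.80.
β = 4 − α = 2.20.

α = 1.80, β = 2.20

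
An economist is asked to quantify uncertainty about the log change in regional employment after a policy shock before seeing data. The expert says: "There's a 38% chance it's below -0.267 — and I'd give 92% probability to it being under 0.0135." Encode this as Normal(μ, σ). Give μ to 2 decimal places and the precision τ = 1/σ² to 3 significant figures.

μ = -0.22, τ = 37.2

For Normal(μ,σ), the p-quantile is μ + z_p·σ. Here z_{0.38} = -0.3055, z_{0.92} = 1.405.
So -0.267 = μ − 0.3055σ and 0.0135 = μ + 1.405σ.
Subtracting: σ = (0.0135 − -0.267)/(1.405 − (-0.3055)) = 0.16.
Then μ = -0.267 − (-0.3055)·0.16 = -0.22.
Precision τ = 1/σ² = 1/0.164² = 37.2.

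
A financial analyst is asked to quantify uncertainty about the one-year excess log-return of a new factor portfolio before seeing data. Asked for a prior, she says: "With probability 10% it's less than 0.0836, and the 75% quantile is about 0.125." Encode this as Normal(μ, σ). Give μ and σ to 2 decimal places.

μ = 0.11, σ = 0.02

For Normal(μ,σ), the p-quantile is μ + z_p·σ. Here z_{0.1} = -1.282, z_{0.75} = 0.6745.
So 0.0836 = μ − 1.282σ and 0.125 = μ + 0.6745σ.
Subtracting: σ = (0.125 − 0.0836)/(0.6745 − (-1.282)) = 0.02.
Then μ = 0.0836 − (-1.282)·0.02 = 0.11.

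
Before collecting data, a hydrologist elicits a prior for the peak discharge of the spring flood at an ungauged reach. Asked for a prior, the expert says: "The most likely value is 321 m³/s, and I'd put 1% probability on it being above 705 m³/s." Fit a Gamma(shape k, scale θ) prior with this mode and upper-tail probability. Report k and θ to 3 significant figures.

Gamma(k,θ) with k>1 has mode (k−1)θ, so θ = 321/(k−1).
Need P(X < 705) = 0.99 with θ tied to k this way. Start at k = 2, θ = 321: P(X<705) ≈ 0.645.
Too low — raise k to concentrate. Iterating converges to k ≈ 8.79.
Then θ = 321/(8.79−1) ≈ 41.2.

k ≈ 8.79, θ ≈ 41.2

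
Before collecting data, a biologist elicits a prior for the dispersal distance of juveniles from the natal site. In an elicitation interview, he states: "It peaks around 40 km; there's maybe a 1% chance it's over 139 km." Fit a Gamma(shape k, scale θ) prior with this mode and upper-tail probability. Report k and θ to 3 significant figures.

Gamma(k,θ) with k>1 has mode (k−1)θ, so θ = 40/(k−1).
Need P(X < 139) = 0.99 with θ tied to k this way. Start at k = 2, θ = 40: P(X<139) ≈ 0.861.
Too low — raise k to concentrate. Iterating converges to k ≈ 3.8.
Then θ = 40/(3.8−1) ≈ 14.3.

k ≈ 3.8, θ ≈ 14.3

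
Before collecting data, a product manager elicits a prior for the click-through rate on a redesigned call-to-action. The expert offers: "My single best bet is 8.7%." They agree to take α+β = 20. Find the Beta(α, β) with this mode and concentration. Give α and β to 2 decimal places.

For α,β > 1 the Beta mode is (α−1)/(α+β−2). With α+β = 20, the mode is (α−1)/18.
Set (α−1)/18 = 0.087 → α = 1 + 0.087·18 = 2.57.
β = 20 − α = 17.43.

α = 2.57, β = 17.43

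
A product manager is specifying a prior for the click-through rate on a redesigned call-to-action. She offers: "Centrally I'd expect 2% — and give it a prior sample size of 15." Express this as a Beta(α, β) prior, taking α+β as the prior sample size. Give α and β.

Under the effective-sample-size interpretation, Beta(α, β) has prior mean α/(α+β) and prior sample size α+β.
So α+β = 15 and α/(α+β) = 0.02, giving α = 0.02·15 = 0.3 and β = 15 − 0.3 = 14.7.

α = 0.3, β = 14.7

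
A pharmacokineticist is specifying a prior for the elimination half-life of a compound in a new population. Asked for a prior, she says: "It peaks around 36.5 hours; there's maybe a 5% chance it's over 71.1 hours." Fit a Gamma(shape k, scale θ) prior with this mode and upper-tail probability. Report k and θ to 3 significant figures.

k ≈ 7.24, θ ≈ 5.85

Gamma(k,θ) with k>1 has mode (k−1)θ, so θ = 36.5/(k−1).
Need P(X < 71.1) = 0.95 with θ tied to k this way. Start at k = 2, θ = 36.5: P(X<71.1) ≈ 0.580.
Too low — raise k to concentrate. Iterating converges to k ≈ 7.24.
Then θ = 36.5/(7.24−1) ≈ 5.85.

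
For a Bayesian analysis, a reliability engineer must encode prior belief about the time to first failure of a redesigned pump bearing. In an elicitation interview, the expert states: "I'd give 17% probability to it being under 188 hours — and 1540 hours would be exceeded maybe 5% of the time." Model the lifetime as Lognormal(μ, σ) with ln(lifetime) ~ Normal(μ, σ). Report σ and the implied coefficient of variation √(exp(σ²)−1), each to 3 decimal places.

σ ≈ 0.809, CV ≈ 0.962

If T ~ Lognormal(μ,σ) then ln T ~ Normal(μ,σ), so the p-quantile of ln T is μ + z_p·σ.
ln(188) = 5.236 and ln(1540) = 7.34; z_{0.17} = -0.9542, z_{0.95} = 1.645.
σ = (7.34 − 5.236)/(1.645 − (-0.9542)) = 0.809.
μ = 5.236 − (-0.9542)·0.809 = 6.009.
CV = √(exp(σ²)−1) = √(exp(0.6548)−1) = 0.962.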